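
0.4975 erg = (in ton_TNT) 1 erg = 1e-07 J, so 0.4975 erg = 0.4975 * 1e-07 = 4.975e-08 J. 1 ton_TNT = 4.184e+09 J, so 4.975e-08 J = 4.975e-08 / 4.184e+09 = 1.1890535e-17 ton_TNT ≈ 1.189e-17 ton_TNT (4 s.f.). Final answer: 1.189e-17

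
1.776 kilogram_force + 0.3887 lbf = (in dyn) 1 kilogram_force = 9.80665 N, so 1.776 kilogram_force = 1.776 * 9.80665 = 17.41661 N. 1 lbf = 4.4482216 N, so 0.3887 lbf = 0.3887 * 4.4482216 = 1.7290237 N. Sum: 17.41661 + 1.7290237 = 19.145634 N. 1 dyn = 1e-05 N, so 19.145634 N = 19.145634 / 1e-05 = 1914563.4 dyn ≈ 1.915e+06 dyn (4 s.f.). Final answer: 1.915e+06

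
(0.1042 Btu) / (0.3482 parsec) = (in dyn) 1.023e-09. Check: 1 Btu = 1055.0559 J, so 0.1042 Btu = 0.1042 * 1055.0559 = 109.93682 J. 1 parsec = 3.0856776e+16 m, so 0.3482 parsec = 0.3482 * 3.0856776e+16 = 1.0744329e+16 m. Combine: 109.93682 J / 1.0744329e+16 m = 1.0232078e-14 N. 1 dyn = 1e-05 N, so 1.0232078e-14 N = 1.0232078e-14 / 1e-05 = 1.0232078e-09 dyn ≈ 1.023e-09 dyn (4 s.f.).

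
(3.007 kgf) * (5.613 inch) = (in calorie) 1.005. Check: 1 kgf = 9.80665 N, so 3.007 kgf = 3.007 * 9.80665 = 29.488597 N. 1 inch = 0.0254 m, so 5.613 inch = 5.613 * 0.0254 = 0.1425702 m. Combine: 29.488597 N * 0.1425702 m = 4.2041951 J. 1 calorie = 4.184 J, so 4.2041951 J = 4.2041951 / 4.184 = 1.0048267 calorie ≈ 1.005 calorie (4 s.f.).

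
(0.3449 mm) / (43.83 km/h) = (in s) 2.833e-05. Check: 1 mm = 0.001 m, so 0.3449 mm = 0.3449 * 0.001 = 0.0003449 m. 1 km/h = 0.27777778 m/s, so 43.83 km/h = 43.83 * 0.27777778 = 12.175 m/s. Combine: 0.0003449 m / 12.175 m/s = 2.8328542e-05 s. Result: 2.8328542e-05 s ≈ 2.833e-05 s (4 s.f.).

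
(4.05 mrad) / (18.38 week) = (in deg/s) 2.087e-08. Check: 1 mrad = 0.001 rad, so 4.05 mrad = 4.05 * 0.001 = 0.00405 rad. 1 week = 604800 s, so 18.38 week = 18.38 * 604800 = 11116224 s. Combine: 0.00405 rad / 11116224 s = 3.6433235e-10 rad/s. 1 deg/s = 0.017453293 rad/s, so 3.6433235e-10 rad/s = 3.6433235e-10 / 0.017453293 = 2.0874706e-08 deg/s ≈ 2.087e-08 deg/s (4 s.f.).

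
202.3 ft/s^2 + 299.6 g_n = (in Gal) 1 ft/s^2 = 0.3048 m/s^2, so 202.3 ft/s^2 = 202.3 * 0.3048 = 61.66104 m/s^2. 1 g_n = 9.80665 m/s^2, so 299.6 g_n = 299.6 * 9.80665 = 2938.0723 m/s^2. Sum: 61.66104 + 2938.0723 = 2999.7334 m/s^2. 1 Gal = 0.01 m/s^2, so 2999.7334 m/s^2 = 2999.7334 / 0.01 = 299973.34 Gal ≈ 3e+05 Gal (4 s.f.). Final answer: 3e+05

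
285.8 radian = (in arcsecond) 5.895e+07. Check: 285.8 radian = 285.8 rad. 1 arcsecond = 4.8481368e-06 rad, so 285.8 rad = 285.8 / 4.8481368e-06 = 58950482 arcsecond ≈ 5.895e+07 arcsecond (4 s.f.).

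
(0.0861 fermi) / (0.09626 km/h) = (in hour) 8.945e-19. Check: 1 fermi = 1e-15 m, so 0.0861 fermi = 0.0861 * 1e-15 = 8.61e-17 m. 1 km/h = 0.27777778 m/s, so 0.09626 km/h = 0.09626 * 0.27777778 = 0.026738889 m/s. Combine: 8.61e-17 m / 0.026738889 m/s = 3.2200291e-15 s. 1 hour = 3600 s, so 3.2200291e-15 s = 3.2200291e-15 / 3600 = 8.9445252e-19 hour ≈ 8.945e-19 hour (4 s.f.).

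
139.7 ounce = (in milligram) 1 ounce = 0.028349523 kg, so 139.7 ounce = 139.7 * 0.028349523 = 3.9604284 kg. 1 milligram = 1e-06 kg, so 3.9604284 kg = 3.9604284 / 1e-06 = 3960428.4 milligram ≈ 3.96e+06 milligram (4 s.f.). Final answer: 3.96e+06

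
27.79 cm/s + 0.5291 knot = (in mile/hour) 1 cm/s = 0.01 m/s, so 27.79 cm/s = 27.79 * 0.01 = 0.2779 m/s. 1 knot = 0.51444444 m/s, so 0.5291 knot = 0.5291 * 0.51444444 = 0.27219256 m/s. Sum: 0.2779 + 0.27219256 = 0.55009256 m/s. 1 mile/hour = 0.44704 m/s, so 0.55009256 m/s = 0.55009256 / 0.44704 = 1.230522 mile/hour ≈ 1.231 mile/hour (4 s.f.). Final answer: 1.231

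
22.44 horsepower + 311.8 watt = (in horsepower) 22.86. Check: 1 horsepower = 745.69987 W, so 22.44 horsepower = 22.44 * 745.69987 = 16733.505 W. 311.8 watt = 311.8 W. Sum: 16733.505 + 311.8 = 17045.305 W. 1 horsepower = 745.69987 W, so 17045.305 W = 17045.305 / 745.69987 = 22.858131 horsepower ≈ 22.86 horsepower (4 s.f.).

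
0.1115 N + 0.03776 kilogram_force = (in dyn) 0.1115 N is already in N. 1 kilogram_force = 9.80665 N, so 0.03776 kilogram_force = 0.03776 * 9.80665 = 0.3702991 N. Sum: 0.1115 + 0.3702991 = 0.4817991 N. 1 dyn = 1e-05 N, so 0.4817991 N = 0.4817991 / 1e-05 = 48179.91 dyn ≈ 4.818e+04 dyn (4 s.f.). Final answer: 4.818e+04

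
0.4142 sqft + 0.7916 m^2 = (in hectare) 8.301e-05. Check: 1 sqft = 0.09290304 m^2, so 0.4142 sqft = 0.4142 * 0.09290304 = 0.038480439 m^2. 0.7916 m^2 is already in m^2. Sum: 0.038480439 + 0.7916 = 0.83008044 m^2. 1 hectare = 10000 m^2, so 0.83008044 m^2 = 0.83008044 / 10000 = 8.3008044e-05 hectare ≈ 8.301e-05 hectare (4 s.f.).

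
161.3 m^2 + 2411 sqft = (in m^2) 385.3. Check: 161.3 m^2 is already in m^2. 1 sqft = 0.09290304 m^2, so 2411 sqft = 2411 * 0.09290304 = 223.98923 m^2. Sum: 161.3 + 223.98923 = 385.28923 m^2. Result: 385.28923 m^2 ≈ 385.3 m^2 (4 s.f.).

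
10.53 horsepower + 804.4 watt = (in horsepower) 11.61. Check: 1 horsepower = 745.69987 W, so 10.53 horsepower = 10.53 * 745.69987 = 7852.2196 W. 804.4 watt = 804.4 W. Sum: 7852.2196 + 804.4 = 8656.6196 W. 1 horsepower = 745.69987 W, so 8656.6196 W = 8656.6196 / 745.69987 = 11.608718 horsepower ≈ 11.61 horsepower (4 s.f.).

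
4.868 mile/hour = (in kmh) 7.834. Check: 1 mile/hour = 0.44704 m/s, so 4.868 mile/hour = 4.868 * 0.44704 = 2.1761907 m/s. 1 kmh = 0.27777778 m/s, so 2.1761907 m/s = 2.1761907 / 0.27777778 = 7.8342866 kmh ≈ 7.834 kmh (4 s.f.).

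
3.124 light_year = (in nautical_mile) 1.596e+13. Check: 1 light_year = 9.4607305e+15 m, so 3.124 light_year = 3.124 * 9.4607305e+15 = 2.9555322e+16 m. 1 nautical_mile = 1852 m, so 2.9555322e+16 m = 2.9555322e+16 / 1852 = 1.5958597e+13 nautical_mile ≈ 1.596e+13 nautical_mile (4 s.f.).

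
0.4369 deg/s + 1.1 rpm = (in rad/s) 1 deg/s = 0.017453293 rad/s, so 0.4369 deg/s = 0.4369 * 0.017453293 = 0.0076253435 rad/s. 1 rpm = 0.10471976 rad/s, so 1.1 rpm = 1.1 * 0.10471976 = 0.11519173 rad/s. Sum: 0.0076253435 + 0.11519173 = 0.12281707 rad/s. Result: 0.12281707 rad/s ≈ 0.1228 rad/s (4 s.f.). Final answer: 0.1228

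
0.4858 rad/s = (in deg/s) 1 deg/s = 0.017453293 rad/s, so 0.4858 rad/s = 0.4858 / 0.017453293 = 27.83429 deg/s ≈ 27.83 deg/s (4 s.f.). Final answer: 27.83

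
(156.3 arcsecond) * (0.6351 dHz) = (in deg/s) 0.002757. Check: 1 arcsecond = 4.8481368e-06 rad, so 156.3 arcsecond = 156.3 * 4.8481368e-06 = 0.00075776378 rad. 1 dHz = 0.1 Hz, so 0.6351 dHz = 0.6351 * 0.1 = 0.06351 Hz. Combine: 0.00075776378 rad * 0.06351 Hz = 4.8125578e-05 rad/s. 1 deg/s = 0.017453293 rad/s, so 4.8125578e-05 rad/s = 4.8125578e-05 / 0.017453293 = 0.0027573925 deg/s ≈ 0.002757 deg/s (4 s.f.).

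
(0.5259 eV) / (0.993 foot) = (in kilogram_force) 2.839e-20. Check: 1 eV = 1.6021766e-19 J, so 0.5259 eV = 0.5259 * 1.6021766e-19 = 8.4258469e-20 J. 1 foot = 0.3048 m, so 0.993 foot = 0.993 * 0.3048 = 0.3026664 m. Combine: 8.4258469e-20 J / 0.3026664 m = 2.7838726e-19 N. 1 kilogram_force = 9.80665 N, so 2.7838726e-19 N = 2.7838726e-19 / 9.80665 = 2.83876e-20 kilogram_force ≈ 2.839e-20 kilogram_force (4 s.f.).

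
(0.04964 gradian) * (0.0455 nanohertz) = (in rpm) 1 gradian = 0.015707963 rad, so 0.04964 gradian = 0.04964 * 0.015707963 = 0.0007797433 rad. 1 nanohertz = 1e-09 Hz, so 0.0455 nanohertz = 0.0455 * 1e-09 = 4.55e-11 Hz. Combine: 0.0007797433 rad * 4.55e-11 Hz = 3.547832e-14 rad/s. 1 rpm = 0.10471976 rad/s, so 3.547832e-14 rad/s = 3.547832e-14 / 0.10471976 = 3.38793e-13 rpm ≈ 3.388e-13 rpm (4 s.f.). Final answer: 3.388e-13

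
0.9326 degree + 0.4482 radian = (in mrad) 464.5. Check: 1 degree = 0.017453293 rad, so 0.9326 degree = 0.9326 * 0.017453293 = 0.016276941 rad. 0.4482 radian = 0.4482 rad. Sum: 0.016276941 + 0.4482 = 0.46447694 rad. 1 mrad = 0.001 rad, so 0.46447694 rad = 0.46447694 / 0.001 = 464.47694 mrad ≈ 464.5 mrad (4 s.f.).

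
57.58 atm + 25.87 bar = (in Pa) 1 atm = 101325 Pa, so 57.58 atm = 57.58 * 101325 = 5834293.5 Pa. 1 bar = 100000 Pa, so 25.87 bar = 25.87 * 100000 = 2587000 Pa. Sum: 5834293.5 + 2587000 = 8421293.5 Pa. Result: 8421293.5 Pa ≈ 8.421e+06 Pa (4 s.f.). Final answer: 8.421e+06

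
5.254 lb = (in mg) 1 lb = 0.45359237 kg, so 5.254 lb = 5.254 * 0.45359237 = 2.3831743 kg. 1 mg = 1e-06 kg, so 2.3831743 kg = 2.3831743 / 1e-06 = 2383174.3 mg ≈ 2.383e+06 mg (4 s.f.). Final answer: 2.383e+06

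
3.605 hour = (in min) 1 hour = 3600 s, so 3.605 hour = 3.605 * 3600 = 12978 s. 1 min = 60 s, so 12978 s = 12978 / 60 = 216.3 min. Final answer: 216.3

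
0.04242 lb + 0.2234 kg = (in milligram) 1 lb = 0.45359237 kg, so 0.04242 lb = 0.04242 * 0.45359237 = 0.019241388 kg. 0.2234 kg is already in kg. Sum: 0.019241388 + 0.2234 = 0.24264139 kg. 1 milligram = 1e-06 kg, so 0.24264139 kg = 0.24264139 / 1e-06 = 242641.39 milligram ≈ 2.426e+05 milligram (4 s.f.). Final answer: 2.426e+05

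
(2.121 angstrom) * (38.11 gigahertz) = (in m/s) 8.083. Check: 1 angstrom = 1e-10 m, so 2.121 angstrom = 2.121 * 1e-10 = 2.121e-10 m. 1 gigahertz = 1e+09 Hz, so 38.11 gigahertz = 38.11 * 1e+09 = 3.811e+10 Hz. Combine: 2.121e-10 m * 3.811e+10 Hz = 8.083131 m/s. Result: 8.083131 m/s ≈ 8.083 m/s (4 s.f.).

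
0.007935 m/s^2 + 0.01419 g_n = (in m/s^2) 0.1471. Check: 0.007935 m/s^2 is already in m/s^2. 1 g_n = 9.80665 m/s^2, so 0.01419 g_n = 0.01419 * 9.80665 = 0.13915636 m/s^2. Sum: 0.007935 + 0.13915636 = 0.14709136 m/s^2. Result: 0.14709136 m/s^2 ≈ 0.1471 m/s^2 (4 s.f.).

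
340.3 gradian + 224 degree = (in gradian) 589.2. Check: 1 gradian = 0.015707963 rad, so 340.3 gradian = 340.3 * 0.015707963 = 5.3454199 rad. 1 degree = 0.017453293 rad, so 224 degree = 224 * 0.017453293 = 3.9095375 rad. Sum: 5.3454199 + 3.9095375 = 9.2549574 rad. 1 gradian = 0.015707963 rad, so 9.2549574 rad = 9.2549574 / 0.015707963 = 589.18889 gradian ≈ 589.2 gradian (4 s.f.).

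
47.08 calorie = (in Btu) 1 calorie = 4.184 J, so 47.08 calorie = 47.08 * 4.184 = 196.98272 J. 1 Btu = 1055.0559 J, so 196.98272 J = 196.98272 / 1055.0559 = 0.18670359 Btu ≈ 0.1867 Btu (4 s.f.). Final answer: 0.1867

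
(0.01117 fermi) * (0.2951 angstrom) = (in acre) 8.145e-32. Check: 1 fermi = 1e-15 m, so 0.01117 fermi = 0.01117 * 1e-15 = 1.117e-17 m. 1 angstrom = 1e-10 m, so 0.2951 angstrom = 0.2951 * 1e-10 = 2.951e-11 m. Combine: 1.117e-17 m * 2.951e-11 m = 3.296267e-28 m^2. 1 acre = 4046.8564 m^2, so 3.296267e-28 m^2 = 3.296267e-28 / 4046.8564 = 8.1452531e-32 acre ≈ 8.145e-32 acre (4 s.f.).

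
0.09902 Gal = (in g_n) 0.000101. Check: 1 Gal = 0.01 m/s^2, so 0.09902 Gal = 0.09902 * 0.01 = 0.0009902 m/s^2. 1 g_n = 9.80665 m/s^2, so 0.0009902 m/s^2 = 0.0009902 / 9.80665 = 0.0001009723 g_n ≈ 0.000101 g_n (4 s.f.).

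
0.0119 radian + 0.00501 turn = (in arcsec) 0.0119 radian = 0.0119 rad. 1 turn = 6.2831853 rad, so 0.00501 turn = 0.00501 * 6.2831853 = 0.031478758 rad. Sum: 0.0119 + 0.031478758 = 0.043378758 rad. 1 arcsec = 4.8481368e-06 rad, so 0.043378758 rad = 0.043378758 / 4.8481368e-06 = 8947.5112 arcsec ≈ 8948 arcsec (4 s.f.). Final answer: 8948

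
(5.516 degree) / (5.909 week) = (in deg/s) 1.543e-06. Check: 1 degree = 0.017453293 rad, so 5.516 degree = 5.516 * 0.017453293 = 0.096272362 rad. 1 week = 604800 s, so 5.909 week = 5.909 * 604800 = 3573763.2 s. Combine: 0.096272362 rad / 3573763.2 s = 2.6938652e-08 rad/s. 1 deg/s = 0.017453293 rad/s, so 2.6938652e-08 rad/s = 2.6938652e-08 / 0.017453293 = 1.543471e-06 deg/s ≈ 1.543e-06 deg/s (4 s.f.).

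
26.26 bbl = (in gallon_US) 1103. Check: 1 bbl = 0.15898729 m^3, so 26.26 bbl = 26.26 * 0.15898729 = 4.1750064 m^3. 1 gallon_US = 0.0037854118 m^3, so 4.1750064 m^3 = 4.1750064 / 0.0037854118 = 1102.92 gallon_US ≈ 1103 gallon_US (4 s.f.).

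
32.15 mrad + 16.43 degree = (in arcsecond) 6.578e+04. Check: 1 mrad = 0.001 rad, so 32.15 mrad = 32.15 * 0.001 = 0.03215 rad. 1 degree = 0.017453293 rad, so 16.43 degree = 16.43 * 0.017453293 = 0.2867576 rad. Sum: 0.03215 + 0.2867576 = 0.3189076 rad. 1 arcsecond = 4.8481368e-06 rad, so 0.3189076 rad = 0.3189076 / 4.8481368e-06 = 65779.414 arcsecond ≈ 6.578e+04 arcsecond (4 s.f.).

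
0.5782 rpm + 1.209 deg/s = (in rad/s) 0.08165. Check: 1 rpm = 0.10471976 rad/s, so 0.5782 rpm = 0.5782 * 0.10471976 = 0.060548962 rad/s. 1 deg/s = 0.017453293 rad/s, so 1.209 deg/s = 1.209 * 0.017453293 = 0.021101031 rad/s. Sum: 0.060548962 + 0.021101031 = 0.081649993 rad/s. Result: 0.081649993 rad/s ≈ 0.08165 rad/s (4 s.f.).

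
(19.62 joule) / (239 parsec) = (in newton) 2.66e-18. Check: 19.62 joule = 19.62 J. 1 parsec = 3.0856776e+16 m, so 239 parsec = 239 * 3.0856776e+16 = 7.3747694e+18 m. Combine: 19.62 J / 7.3747694e+18 m = 2.6604222e-18 N. 2.6604222e-18 N = 2.6604222e-18 newton ≈ 2.66e-18 newton (4 s.f.).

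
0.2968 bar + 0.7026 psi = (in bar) 1 bar = 100000 Pa, so 0.2968 bar = 0.2968 * 100000 = 29680 Pa. 1 psi = 6894.7573 Pa, so 0.7026 psi = 0.7026 * 6894.7573 = 4844.2565 Pa. Sum: 29680 + 4844.2565 = 34524.256 Pa. 1 bar = 100000 Pa, so 34524.256 Pa = 34524.256 / 100000 = 0.34524256 bar ≈ 0.3452 bar (4 s.f.). Final answer: 0.3452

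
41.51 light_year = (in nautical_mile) 1 light_year = 9.4607305e+15 m, so 41.51 light_year = 41.51 * 9.4607305e+15 = 3.9271492e+17 m. 1 nautical_mile = 1852 m, so 3.9271492e+17 m = 3.9271492e+17 / 1852 = 2.1204909e+14 nautical_mile ≈ 2.12e+14 nautical_mile (4 s.f.). Final answer: 2.12e+14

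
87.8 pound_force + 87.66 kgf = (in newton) 1 pound_force = 4.4482216 N, so 87.8 pound_force = 87.8 * 4.4482216 = 390.55386 N. 1 kgf = 9.80665 N, so 87.66 kgf = 87.66 * 9.80665 = 859.65094 N. Sum: 390.55386 + 859.65094 = 1250.2048 N. 1250.2048 N = 1250.2048 newton ≈ 1250 newton (4 s.f.). Final answer: 1250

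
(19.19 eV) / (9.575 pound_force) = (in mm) 1 eV = 1.6021766e-19 J, so 19.19 eV = 19.19 * 1.6021766e-19 = 3.074577e-18 J. 1 pound_force = 4.4482216 N, so 9.575 pound_force = 9.575 * 4.4482216 = 42.591722 N. Combine: 3.074577e-18 J / 42.591722 N = 7.2187196e-20 m. 1 mm = 0.001 m, so 7.2187196e-20 m = 7.2187196e-20 / 0.001 = 7.2187196e-17 mm ≈ 7.219e-17 mm (4 s.f.). Final answer: 7.219e-17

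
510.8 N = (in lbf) 114.8. Check: 1 lbf = 4.4482216 N, so 510.8 N = 510.8 / 4.4482216 = 114.83241 lbf ≈ 114.8 lbf (4 s.f.).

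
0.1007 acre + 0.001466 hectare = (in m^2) 422.2. Check: 1 acre = 4046.8564 m^2, so 0.1007 acre = 0.1007 * 4046.8564 = 407.51844 m^2. 1 hectare = 10000 m^2, so 0.001466 hectare = 0.001466 * 10000 = 14.66 m^2. Sum: 407.51844 + 14.66 = 422.17844 m^2. Result: 422.17844 m^2 ≈ 422.2 m^2 (4 s.f.).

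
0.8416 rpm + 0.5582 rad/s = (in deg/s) 1 rpm = 0.10471976 rad/s, so 0.8416 rpm = 0.8416 * 0.10471976 = 0.088132146 rad/s. 0.5582 rad/s is already in rad/s. Sum: 0.088132146 + 0.5582 = 0.64633215 rad/s. 1 deg/s = 0.017453293 rad/s, so 0.64633215 rad/s = 0.64633215 / 0.017453293 = 37.032104 deg/s ≈ 37.03 deg/s (4 s.f.). Final answer: 37.03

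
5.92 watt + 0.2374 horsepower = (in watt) 5.92 watt = 5.92 W. 1 horsepower = 745.69987 W, so 0.2374 horsepower = 0.2374 * 745.69987 = 177.02915 W. Sum: 5.92 + 177.02915 = 182.94915 W. 182.94915 W = 182.94915 watt ≈ 182.9 watt (4 s.f.). Final answer: 182.9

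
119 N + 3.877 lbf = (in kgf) 119 N is already in N. 1 lbf = 4.4482216 N, so 3.877 lbf = 3.877 * 4.4482216 = 17.245755 N. Sum: 119 + 17.245755 = 136.24576 N. 1 kgf = 9.80665 N, so 136.24576 N = 136.24576 / 9.80665 = 13.893201 kgf ≈ 13.89 kgf (4 s.f.). Final answer: 13.89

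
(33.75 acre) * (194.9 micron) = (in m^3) 26.62. Check: 1 acre = 4046.8564 m^2, so 33.75 acre = 33.75 * 4046.8564 = 136581.4 m^2. 1 micron = 1e-06 m, so 194.9 micron = 194.9 * 1e-06 = 0.0001949 m. Combine: 136581.4 m^2 * 0.0001949 m = 26.619716 m^3. Result: 26.619716 m^3 ≈ 26.62 m^3 (4 s.f.).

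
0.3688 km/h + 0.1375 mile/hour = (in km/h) 1 km/h = 0.27777778 m/s, so 0.3688 km/h = 0.3688 * 0.27777778 = 0.10244444 m/s. 1 mile/hour = 0.44704 m/s, so 0.1375 mile/hour = 0.1375 * 0.44704 = 0.061468 m/s. Sum: 0.10244444 + 0.061468 = 0.16391244 m/s. 1 km/h = 0.27777778 m/s, so 0.16391244 m/s = 0.16391244 / 0.27777778 = 0.5900848 km/h ≈ 0.5901 km/h (4 s.f.). Final answer: 0.5901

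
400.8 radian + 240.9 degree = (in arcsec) 8.354e+07. Check: 400.8 radian = 400.8 rad. 1 degree = 0.017453293 rad, so 240.9 degree = 240.9 * 0.017453293 = 4.2044982 rad. Sum: 400.8 + 4.2044982 = 405.0045 rad. 1 arcsec = 4.8481368e-06 rad, so 405.0045 rad = 405.0045 / 4.8481368e-06 = 83538174 arcsec ≈ 8.354e+07 arcsec (4 s.f.).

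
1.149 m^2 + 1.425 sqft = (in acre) 1.149 m^2 is already in m^2. 1 sqft = 0.09290304 m^2, so 1.425 sqft = 1.425 * 0.09290304 = 0.13238683 m^2. Sum: 1.149 + 0.13238683 = 1.2813868 m^2. 1 acre = 4046.8564 m^2, so 1.2813868 m^2 = 1.2813868 / 4046.8564 = 0.00031663758 acre ≈ 0.0003166 acre (4 s.f.). Final answer: 0.0003166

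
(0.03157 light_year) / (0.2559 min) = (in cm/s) 1.945e+15. Check: 1 light_year = 9.4607305e+15 m, so 0.03157 light_year = 0.03157 * 9.4607305e+15 = 2.9867526e+14 m. 1 min = 60 s, so 0.2559 min = 0.2559 * 60 = 15.354 s. Combine: 2.9867526e+14 m / 15.354 s = 1.9452603e+13 m/s. 1 cm/s = 0.01 m/s, so 1.9452603e+13 m/s = 1.9452603e+13 / 0.01 = 1.9452603e+15 cm/s ≈ 1.945e+15 cm/s (4 s.f.).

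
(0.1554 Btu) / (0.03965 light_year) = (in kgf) 1 Btu = 1055.0559 J, so 0.1554 Btu = 0.1554 * 1055.0559 = 163.95568 J. 1 light_year = 9.4607305e+15 m, so 0.03965 light_year = 0.03965 * 9.4607305e+15 = 3.7511796e+14 m. Combine: 163.95568 J / 3.7511796e+14 m = 4.3707765e-13 N. 1 kgf = 9.80665 N, so 4.3707765e-13 N = 4.3707765e-13 / 9.80665 = 4.4569517e-14 kgf ≈ 4.457e-14 kgf (4 s.f.). Final answer: 4.457e-14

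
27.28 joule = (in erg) 27.28 joule = 27.28 J. 1 erg = 1e-07 J, so 27.28 J = 27.28 / 1e-07 = 2.728e+08 erg. Final answer: 2.728e+08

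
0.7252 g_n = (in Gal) 711.2. Check: 1 g_n = 9.80665 m/s^2, so 0.7252 g_n = 0.7252 * 9.80665 = 7.1117826 m/s^2. 1 Gal = 0.01 m/s^2, so 7.1117826 m/s^2 = 7.1117826 / 0.01 = 711.17826 Gal ≈ 711.2 Gal (4 s.f.).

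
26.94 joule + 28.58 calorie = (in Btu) 26.94 joule = 26.94 J. 1 calorie = 4.184 J, so 28.58 calorie = 28.58 * 4.184 = 119.57872 J. Sum: 26.94 + 119.57872 = 146.51872 J. 1 Btu = 1055.0559 J, so 146.51872 J = 146.51872 / 1055.0559 = 0.13887295 Btu ≈ 0.1389 Btu (4 s.f.). Final answer: 0.1389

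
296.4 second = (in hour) 0.08233. Check: 296.4 second = 296.4 s. 1 hour = 3600 s, so 296.4 s = 296.4 / 3600 = 0.082333333 hour ≈ 0.08233 hour (4 s.f.).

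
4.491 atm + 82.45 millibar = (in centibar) 1 atm = 101325 Pa, so 4.491 atm = 4.491 * 101325 = 455050.57 Pa. 1 millibar = 100 Pa, so 82.45 millibar = 82.45 * 100 = 8245 Pa. Sum: 455050.57 + 8245 = 463295.57 Pa. 1 centibar = 1000 Pa, so 463295.57 Pa = 463295.57 / 1000 = 463.29557 centibar ≈ 463.3 centibar (4 s.f.). Final answer: 463.3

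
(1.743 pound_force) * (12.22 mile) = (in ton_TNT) 3.644e-05. Check: 1 pound_force = 4.4482216 N, so 1.743 pound_force = 1.743 * 4.4482216 = 7.7532503 N. 1 mile = 1609.344 m, so 12.22 mile = 12.22 * 1609.344 = 19666.184 m. Combine: 7.7532503 N * 19666.184 m = 152476.84 J. 1 ton_TNT = 4.184e+09 J, so 152476.84 J = 152476.84 / 4.184e+09 = 3.644284e-05 ton_TNT ≈ 3.644e-05 ton_TNT (4 s.f.).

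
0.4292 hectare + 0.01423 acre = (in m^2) 1 hectare = 10000 m^2, so 0.4292 hectare = 0.4292 * 10000 = 4292 m^2. 1 acre = 4046.8564 m^2, so 0.01423 acre = 0.01423 * 4046.8564 = 57.586767 m^2. Sum: 4292 + 57.586767 = 4349.5868 m^2. Result: 4349.5868 m^2 ≈ 4350 m^2 (4 s.f.). Final answer: 4350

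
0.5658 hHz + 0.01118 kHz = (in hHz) 0.6776. Check: 1 hHz = 100 Hz, so 0.5658 hHz = 0.5658 * 100 = 56.58 Hz. 1 kHz = 1000 Hz, so 0.01118 kHz = 0.01118 * 1000 = 11.18 Hz. Sum: 56.58 + 11.18 = 67.76 Hz. 1 hHz = 100 Hz, so 67.76 Hz = 67.76 / 100 = 0.6776 hHz.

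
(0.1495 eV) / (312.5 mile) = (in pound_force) 1 eV = 1.6021766e-19 J, so 0.1495 eV = 0.1495 * 1.6021766e-19 = 2.3952541e-20 J. 1 mile = 1609.344 m, so 312.5 mile = 312.5 * 1609.344 = 502920 m. Combine: 2.3952541e-20 J / 502920 m = 4.762694e-26 N. 1 pound_force = 4.4482216 N, so 4.762694e-26 N = 4.762694e-26 / 4.4482216 = 1.0706962e-26 pound_force ≈ 1.071e-26 pound_force (4 s.f.). Final answer: 1.071e-26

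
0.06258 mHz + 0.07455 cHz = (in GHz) 8.081e-13. Check: 1 mHz = 0.001 Hz, so 0.06258 mHz = 0.06258 * 0.001 = 6.258e-05 Hz. 1 cHz = 0.01 Hz, so 0.07455 cHz = 0.07455 * 0.01 = 0.0007455 Hz. Sum: 6.258e-05 + 0.0007455 = 0.00080808 Hz. 1 GHz = 1e+09 Hz, so 0.00080808 Hz = 0.00080808 / 1e+09 = 8.0808e-13 GHz ≈ 8.081e-13 GHz (4 s.f.).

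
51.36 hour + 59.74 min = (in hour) 52.36. Check: 1 hour = 3600 s, so 51.36 hour = 51.36 * 3600 = 184896 s. 1 min = 60 s, so 59.74 min = 59.74 * 60 = 3584.4 s. Sum: 184896 + 3584.4 = 188480.4 s. 1 hour = 3600 s, so 188480.4 s = 188480.4 / 3600 = 52.355667 hour ≈ 52.36 hour (4 s.f.).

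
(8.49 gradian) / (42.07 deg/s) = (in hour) 5.045e-05. Check: 1 gradian = 0.015707963 rad, so 8.49 gradian = 8.49 * 0.015707963 = 0.13336061 rad. 1 deg/s = 0.017453293 rad/s, so 42.07 deg/s = 42.07 * 0.017453293 = 0.73426002 rad/s. Combine: 0.13336061 rad / 0.73426002 rad/s = 0.18162586 s. 1 hour = 3600 s, so 0.18162586 s = 0.18162586 / 3600 = 5.0451628e-05 hour ≈ 5.045e-05 hour (4 s.f.).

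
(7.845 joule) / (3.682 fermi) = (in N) 2.131e+15. Check: 7.845 joule = 7.845 J. 1 fermi = 1e-15 m, so 3.682 fermi = 3.682 * 1e-15 = 3.682e-15 m. Combine: 7.845 J / 3.682e-15 m = 2.1306355e+15 N. Result: 2.1306355e+15 N ≈ 2.131e+15 N (4 s.f.).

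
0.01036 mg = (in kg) 1.036e-08. Check: 1 mg = 1e-06 kg, so 0.01036 mg = 0.01036 * 1e-06 = 1.036e-08 kg. Result: 1.036e-08 kg.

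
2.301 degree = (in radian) 0.04016. Check: 1 degree = 0.017453293 rad, so 2.301 degree = 2.301 * 0.017453293 = 0.040160026 rad. 0.040160026 rad = 0.040160026 radian ≈ 0.04016 radian (4 s.f.).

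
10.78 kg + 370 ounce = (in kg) 21.27. Check: 10.78 kg is already in kg. 1 ounce = 0.028349523 kg, so 370 ounce = 370 * 0.028349523 = 10.489324 kg. Sum: 10.78 + 10.489324 = 21.269324 kg. Result: 21.269324 kg ≈ 21.27 kg (4 s.f.).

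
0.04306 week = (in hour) 1 week = 604800 s, so 0.04306 week = 0.04306 * 604800 = 26042.688 s. 1 hour = 3600 s, so 26042.688 s = 26042.688 / 3600 = 7.23408 hour ≈ 7.234 hour (4 s.f.). Final answer: 7.234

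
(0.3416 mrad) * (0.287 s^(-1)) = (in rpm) 0.0009362. Check: 1 mrad = 0.001 rad, so 0.3416 mrad = 0.3416 * 0.001 = 0.0003416 rad. 0.287 s^(-1) = 0.287 Hz. Combine: 0.0003416 rad * 0.287 Hz = 9.80392e-05 rad/s. 1 rpm = 0.10471976 rad/s, so 9.80392e-05 rad/s = 9.80392e-05 / 0.10471976 = 0.0009362054 rpm ≈ 0.0009362 rpm (4 s.f.).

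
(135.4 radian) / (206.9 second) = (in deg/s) 37.5. Check: 135.4 radian = 135.4 rad. 206.9 second = 206.9 s. Combine: 135.4 rad / 206.9 s = 0.65442243 rad/s. 1 deg/s = 0.017453293 rad/s, so 0.65442243 rad/s = 0.65442243 / 0.017453293 = 37.495643 deg/s ≈ 37.5 deg/s (4 s.f.).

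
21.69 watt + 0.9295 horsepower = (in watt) 714.8. Check: 21.69 watt = 21.69 W. 1 horsepower = 745.69987 W, so 0.9295 horsepower = 0.9295 * 745.69987 = 693.12803 W. Sum: 21.69 + 693.12803 = 714.81803 W. 714.81803 W = 714.81803 watt ≈ 714.8 watt (4 s.f.).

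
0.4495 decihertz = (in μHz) 4.495e+04. Check: 1 decihertz = 0.1 Hz, so 0.4495 decihertz = 0.4495 * 0.1 = 0.04495 Hz. 1 μHz = 1e-06 Hz, so 0.04495 Hz = 0.04495 / 1e-06 = 44950 μHz ≈ 4.495e+04 μHz (4 s.f.).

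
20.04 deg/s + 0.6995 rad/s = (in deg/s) 60.12. Check: 1 deg/s = 0.017453293 rad/s, so 20.04 deg/s = 20.04 * 0.017453293 = 0.34976398 rad/s. 0.6995 rad/s is already in rad/s. Sum: 0.34976398 + 0.6995 = 1.049264 rad/s. 1 deg/s = 0.017453293 rad/s, so 1.049264 rad/s = 1.049264 / 0.017453293 = 60.118398 deg/s ≈ 60.12 deg/s (4 s.f.).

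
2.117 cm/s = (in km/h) 0.07621. Check: 1 cm/s = 0.01 m/s, so 2.117 cm/s = 2.117 * 0.01 = 0.02117 m/s. 1 km/h = 0.27777778 m/s, so 0.02117 m/s = 0.02117 / 0.27777778 = 0.076212 km/h ≈ 0.07621 km/h (4 s.f.).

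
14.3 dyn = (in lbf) 3.215e-05. Check: 1 dyn = 1e-05 N, so 14.3 dyn = 14.3 * 1e-05 = 0.000143 N. 1 lbf = 4.4482216 N, so 0.000143 N = 0.000143 / 4.4482216 = 3.2147679e-05 lbf ≈ 3.215e-05 lbf (4 s.f.).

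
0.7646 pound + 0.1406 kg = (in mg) 4.874e+05. Check: 1 pound = 0.45359237 kg, so 0.7646 pound = 0.7646 * 0.45359237 = 0.34681673 kg. 0.1406 kg is already in kg. Sum: 0.34681673 + 0.1406 = 0.48741673 kg. 1 mg = 1e-06 kg, so 0.48741673 kg = 0.48741673 / 1e-06 = 487416.73 mg ≈ 4.874e+05 mg (4 s.f.).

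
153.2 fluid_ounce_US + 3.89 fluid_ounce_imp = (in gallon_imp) 1.021. Check: 1 fluid_ounce_US = 2.957353e-05 m^3, so 153.2 fluid_ounce_US = 153.2 * 2.957353e-05 = 0.0045306647 m^3. 1 fluid_ounce_imp = 2.8413063e-05 m^3, so 3.89 fluid_ounce_imp = 3.89 * 2.8413063e-05 = 0.00011052681 m^3. Sum: 0.0045306647 + 0.00011052681 = 0.0046411915 m^3. 1 gallon_imp = 0.00454609 m^3, so 0.0046411915 m^3 = 0.0046411915 / 0.00454609 = 1.0209194 gallon_imp ≈ 1.021 gallon_imp (4 s.f.).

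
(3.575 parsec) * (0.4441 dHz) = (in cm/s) 1 parsec = 3.0856776e+16 m, so 3.575 parsec = 3.575 * 3.0856776e+16 = 1.1031297e+17 m. 1 dHz = 0.1 Hz, so 0.4441 dHz = 0.4441 * 0.1 = 0.04441 Hz. Combine: 1.1031297e+17 m * 0.04441 Hz = 4.8989992e+15 m/s. 1 cm/s = 0.01 m/s, so 4.8989992e+15 m/s = 4.8989992e+15 / 0.01 = 4.8989992e+17 cm/s ≈ 4.899e+17 cm/s (4 s.f.). Final answer: 4.899e+17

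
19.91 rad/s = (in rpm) 190.1. Check: 1 rpm = 0.10471976 rad/s, so 19.91 rad/s = 19.91 / 0.10471976 = 190.1265 rpm ≈ 190.1 rpm (4 s.f.).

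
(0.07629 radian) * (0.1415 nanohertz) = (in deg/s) 6.185e-10. Check: 0.07629 radian = 0.07629 rad. 1 nanohertz = 1e-09 Hz, so 0.1415 nanohertz = 0.1415 * 1e-09 = 1.415e-10 Hz. Combine: 0.07629 rad * 1.415e-10 Hz = 1.0795035e-11 rad/s. 1 deg/s = 0.017453293 rad/s, so 1.0795035e-11 rad/s = 1.0795035e-11 / 0.017453293 = 6.1850995e-10 deg/s ≈ 6.185e-10 deg/s (4 s.f.).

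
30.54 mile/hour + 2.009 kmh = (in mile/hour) 1 mile/hour = 0.44704 m/s, so 30.54 mile/hour = 30.54 * 0.44704 = 13.652602 m/s. 1 kmh = 0.27777778 m/s, so 2.009 kmh = 2.009 * 0.27777778 = 0.55805556 m/s. Sum: 13.652602 + 0.55805556 = 14.210657 m/s. 1 mile/hour = 0.44704 m/s, so 14.210657 m/s = 14.210657 / 0.44704 = 31.788335 mile/hour ≈ 31.79 mile/hour (4 s.f.). Final answer: 31.79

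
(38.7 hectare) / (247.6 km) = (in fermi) 1 hectare = 10000 m^2, so 38.7 hectare = 38.7 * 10000 = 387000 m^2. 1 km = 1000 m, so 247.6 km = 247.6 * 1000 = 247600 m. Combine: 387000 m^2 / 247600 m = 1.5630048 m. 1 fermi = 1e-15 m, so 1.5630048 m = 1.5630048 / 1e-15 = 1.5630048e+15 fermi ≈ 1.563e+15 fermi (4 s.f.). Final answer: 1.563e+15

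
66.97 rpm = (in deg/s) 1 rpm = 0.10471976 rad/s, so 66.97 rpm = 66.97 * 0.10471976 = 7.013082 rad/s. 1 deg/s = 0.017453293 rad/s, so 7.013082 rad/s = 7.013082 / 0.017453293 = 401.82 deg/s ≈ 401.8 deg/s (4 s.f.). Final answer: 401.8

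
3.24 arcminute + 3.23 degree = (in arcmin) 197. Check: 1 arcminute = 0.00029088821 rad, so 3.24 arcminute = 3.24 * 0.00029088821 = 0.0009424778 rad. 1 degree = 0.017453293 rad, so 3.23 degree = 3.23 * 0.017453293 = 0.056374135 rad. Sum: 0.0009424778 + 0.056374135 = 0.057316613 rad. 1 arcmin = 0.00029088821 rad, so 0.057316613 rad = 0.057316613 / 0.00029088821 = 197.04 arcmin ≈ 197 arcmin (4 s.f.).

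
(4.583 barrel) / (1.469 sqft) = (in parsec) 1 barrel = 0.15898729 m^3, so 4.583 barrel = 4.583 * 0.15898729 = 0.72863877 m^3. 1 sqft = 0.09290304 m^2, so 1.469 sqft = 1.469 * 0.09290304 = 0.13647457 m^2. Combine: 0.72863877 m^3 / 0.13647457 m^2 = 5.3390078 m. 1 parsec = 3.0856776e+16 m, so 5.3390078 m = 5.3390078 / 3.0856776e+16 = 1.7302546e-16 parsec ≈ 1.73e-16 parsec (4 s.f.). Final answer: 1.73e-16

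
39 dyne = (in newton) 1 dyne = 1e-05 N, so 39 dyne = 39 * 1e-05 = 0.00039 N. 0.00039 N = 0.00039 newton. Final answer: 0.00039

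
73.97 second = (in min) 73.97 second = 73.97 s. 1 min = 60 s, so 73.97 s = 73.97 / 60 = 1.2328333 min ≈ 1.233 min (4 s.f.). Final answer: 1.233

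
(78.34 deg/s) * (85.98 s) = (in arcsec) 1 deg/s = 0.017453293 rad/s, so 78.34 deg/s = 78.34 * 0.017453293 = 1.3672909 rad/s. 85.98 s is already in s. Combine: 1.3672909 rad/s * 85.98 s = 117.55967 rad. 1 arcsec = 4.8481368e-06 rad, so 117.55967 rad = 117.55967 / 4.8481368e-06 = 24248424 arcsec ≈ 2.425e+07 arcsec (4 s.f.). Final answer: 2.425e+07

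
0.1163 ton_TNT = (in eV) 1 ton_TNT = 4.184e+09 J, so 0.1163 ton_TNT = 0.1163 * 4.184e+09 = 4.865992e+08 J. 1 eV = 1.6021766e-19 J, so 4.865992e+08 J = 4.865992e+08 / 1.6021766e-19 = 3.0371133e+27 eV ≈ 3.037e+27 eV (4 s.f.). Final answer: 3.037e+27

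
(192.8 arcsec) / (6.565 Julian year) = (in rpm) 4.308e-11. Check: 1 arcsec = 4.8481368e-06 rad, so 192.8 arcsec = 192.8 * 4.8481368e-06 = 0.00093472078 rad. 1 Julian year = 31557600 s, so 6.565 Julian year = 6.565 * 31557600 = 2.0717564e+08 s. Combine: 0.00093472078 rad / 2.0717564e+08 s = 4.511731e-12 rad/s. 1 rpm = 0.10471976 rad/s, so 4.511731e-12 rad/s = 4.511731e-12 / 0.10471976 = 4.3083858e-11 rpm ≈ 4.308e-11 rpm (4 s.f.).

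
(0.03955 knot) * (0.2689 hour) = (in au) 1.317e-10. Check: 1 knot = 0.51444444 m/s, so 0.03955 knot = 0.03955 * 0.51444444 = 0.020346278 m/s. 1 hour = 3600 s, so 0.2689 hour = 0.2689 * 3600 = 968.04 s. Combine: 0.020346278 m/s * 968.04 s = 19.696011 m. 1 au = 1.4959787e+11 m, so 19.696011 m = 19.696011 / 1.4959787e+11 = 1.316597e-10 au ≈ 1.317e-10 au (4 s.f.).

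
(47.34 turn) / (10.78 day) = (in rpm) 0.00305. Check: 1 turn = 6.2831853 rad, so 47.34 turn = 47.34 * 6.2831853 = 297.44599 rad. 1 day = 86400 s, so 10.78 day = 10.78 * 86400 = 931392 s. Combine: 297.44599 rad / 931392 s = 0.0003193564 rad/s. 1 rpm = 0.10471976 rad/s, so 0.0003193564 rad/s = 0.0003193564 / 0.10471976 = 0.0030496289 rpm ≈ 0.00305 rpm (4 s.f.).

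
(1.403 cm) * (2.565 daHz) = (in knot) 1 cm = 0.01 m, so 1.403 cm = 1.403 * 0.01 = 0.01403 m. 1 daHz = 10 Hz, so 2.565 daHz = 2.565 * 10 = 25.65 Hz. Combine: 0.01403 m * 25.65 Hz = 0.3598695 m/s. 1 knot = 0.51444444 m/s, so 0.3598695 m/s = 0.3598695 / 0.51444444 = 0.69953035 knot ≈ 0.6995 knot (4 s.f.). Final answer: 0.6995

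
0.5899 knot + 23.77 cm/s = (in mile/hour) 1.211. Check: 1 knot = 0.51444444 m/s, so 0.5899 knot = 0.5899 * 0.51444444 = 0.30347078 m/s. 1 cm/s = 0.01 m/s, so 23.77 cm/s = 23.77 * 0.01 = 0.2377 m/s. Sum: 0.30347078 + 0.2377 = 0.54117078 m/s. 1 mile/hour = 0.44704 m/s, so 0.54117078 m/s = 0.54117078 / 0.44704 = 1.2105646 mile/hour ≈ 1.211 mile/hour (4 s.f.).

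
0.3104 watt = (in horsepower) 0.3104 watt = 0.3104 W. 1 horsepower = 745.69987 W, so 0.3104 W = 0.3104 / 745.69987 = 0.00041625326 horsepower ≈ 0.0004163 horsepower (4 s.f.). Final answer: 0.0004163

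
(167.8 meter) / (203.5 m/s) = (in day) 9.544e-06. Check: 167.8 meter = 167.8 m. 203.5 m/s is already in m/s. Combine: 167.8 m / 203.5 m/s = 0.82457002 s. 1 day = 86400 s, so 0.82457002 s = 0.82457002 / 86400 = 9.5436345e-06 day ≈ 9.544e-06 day (4 s.f.).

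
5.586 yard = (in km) 0.005108. Check: 1 yard = 0.9144 m, so 5.586 yard = 5.586 * 0.9144 = 5.1078384 m. 1 km = 1000 m, so 5.1078384 m = 5.1078384 / 1000 = 0.0051078384 km ≈ 0.005108 km (4 s.f.).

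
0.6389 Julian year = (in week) 33.34. Check: 1 Julian year = 31557600 s, so 0.6389 Julian year = 0.6389 * 31557600 = 20162151 s. 1 week = 604800 s, so 20162151 s = 20162151 / 604800 = 33.336889 week ≈ 33.34 week (4 s.f.).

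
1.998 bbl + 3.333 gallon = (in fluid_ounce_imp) 1.162e+04. Check: 1 bbl = 0.15898729 m^3, so 1.998 bbl = 1.998 * 0.15898729 = 0.31765662 m^3. 1 gallon = 0.0037854118 m^3, so 3.333 gallon = 3.333 * 0.0037854118 = 0.012616777 m^3. Sum: 0.31765662 + 0.012616777 = 0.33027339 m^3. 1 fluid_ounce_imp = 2.8413063e-05 m^3, so 0.33027339 m^3 = 0.33027339 / 2.8413063e-05 = 11623.998 fluid_ounce_imp ≈ 1.162e+04 fluid_ounce_imp (4 s.f.).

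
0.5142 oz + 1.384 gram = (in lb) 0.03519. Check: 1 oz = 0.028349523 kg, so 0.5142 oz = 0.5142 * 0.028349523 = 0.014577325 kg. 1 gram = 0.001 kg, so 1.384 gram = 1.384 * 0.001 = 0.001384 kg. Sum: 0.014577325 + 0.001384 = 0.015961325 kg. 1 lb = 0.45359237 kg, so 0.015961325 kg = 0.015961325 / 0.45359237 = 0.035188698 lb ≈ 0.03519 lb (4 s.f.).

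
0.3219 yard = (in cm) 1 yard = 0.9144 m, so 0.3219 yard = 0.3219 * 0.9144 = 0.29434536 m. 1 cm = 0.01 m, so 0.29434536 m = 0.29434536 / 0.01 = 29.434536 cm ≈ 29.43 cm (4 s.f.). Final answer: 29.43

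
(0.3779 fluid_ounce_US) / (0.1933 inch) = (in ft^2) 1 fluid_ounce_US = 2.957353e-05 m^3, so 0.3779 fluid_ounce_US = 0.3779 * 2.957353e-05 = 1.1175837e-05 m^3. 1 inch = 0.0254 m, so 0.1933 inch = 0.1933 * 0.0254 = 0.00490982 m. Combine: 1.1175837e-05 m^3 / 0.00490982 m = 0.0022762213 m^2. 1 ft^2 = 0.09290304 m^2, so 0.0022762213 m^2 = 0.0022762213 / 0.09290304 = 0.024501042 ft^2 ≈ 0.0245 ft^2 (4 s.f.). Final answer: 0.0245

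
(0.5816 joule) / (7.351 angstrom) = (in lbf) 0.5816 joule = 0.5816 J. 1 angstrom = 1e-10 m, so 7.351 angstrom = 7.351 * 1e-10 = 7.351e-10 m. Combine: 0.5816 J / 7.351e-10 m = 7.9118487e+08 N. 1 lbf = 4.4482216 N, so 7.9118487e+08 N = 7.9118487e+08 / 4.4482216 = 1.7786544e+08 lbf ≈ 1.779e+08 lbf (4 s.f.). Final answer: 1.779e+08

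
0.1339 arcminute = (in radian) 1 arcminute = 0.00029088821 rad, so 0.1339 arcminute = 0.1339 * 0.00029088821 = 3.8949931e-05 rad. 3.8949931e-05 rad = 3.8949931e-05 radian ≈ 3.895e-05 radian (4 s.f.). Final answer: 3.895e-05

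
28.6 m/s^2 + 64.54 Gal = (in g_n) 2.982. Check: 28.6 m/s^2 is already in m/s^2. 1 Gal = 0.01 m/s^2, so 64.54 Gal = 64.54 * 0.01 = 0.6454 m/s^2. Sum: 28.6 + 0.6454 = 29.2454 m/s^2. 1 g_n = 9.80665 m/s^2, so 29.2454 m/s^2 = 29.2454 / 9.80665 = 2.9822009 g_n ≈ 2.982 g_n (4 s.f.).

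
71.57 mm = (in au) 1 mm = 0.001 m, so 71.57 mm = 71.57 * 0.001 = 0.07157 m. 1 au = 1.4959787e+11 m, so 0.07157 m = 0.07157 / 1.4959787e+11 = 4.784159e-13 au ≈ 4.784e-13 au (4 s.f.). Final answer: 4.784e-13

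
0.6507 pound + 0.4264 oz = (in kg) 1 pound = 0.45359237 kg, so 0.6507 pound = 0.6507 * 0.45359237 = 0.29515256 kg. 1 oz = 0.028349523 kg, so 0.4264 oz = 0.4264 * 0.028349523 = 0.012088237 kg. Sum: 0.29515256 + 0.012088237 = 0.30724079 kg. Result: 0.30724079 kg ≈ 0.3072 kg (4 s.f.). Final answer: 0.3072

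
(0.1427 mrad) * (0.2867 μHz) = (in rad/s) 1 mrad = 0.001 rad, so 0.1427 mrad = 0.1427 * 0.001 = 0.0001427 rad. 1 μHz = 1e-06 Hz, so 0.2867 μHz = 0.2867 * 1e-06 = 2.867e-07 Hz. Combine: 0.0001427 rad * 2.867e-07 Hz = 4.091209e-11 rad/s. Result: 4.091209e-11 rad/s ≈ 4.091e-11 rad/s (4 s.f.). Final answer: 4.091e-11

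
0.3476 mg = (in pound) 7.663e-07. Check: 1 mg = 1e-06 kg, so 0.3476 mg = 0.3476 * 1e-06 = 3.476e-07 kg. 1 pound = 0.45359237 kg, so 3.476e-07 kg = 3.476e-07 / 0.45359237 = 7.6632682e-07 pound ≈ 7.663e-07 pound (4 s.f.).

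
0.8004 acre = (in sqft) 3.487e+04. Check: 1 acre = 4046.8564 m^2, so 0.8004 acre = 0.8004 * 4046.8564 = 3239.1039 m^2. 1 sqft = 0.09290304 m^2, so 3239.1039 m^2 = 3239.1039 / 0.09290304 = 34865.424 sqft ≈ 3.487e+04 sqft (4 s.f.).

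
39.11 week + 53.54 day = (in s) 2.828e+07. Check: 1 week = 604800 s, so 39.11 week = 39.11 * 604800 = 23653728 s. 1 day = 86400 s, so 53.54 day = 53.54 * 86400 = 4625856 s. Sum: 23653728 + 4625856 = 28279584 s. Result: 28279584 s ≈ 2.828e+07 s (4 s.f.).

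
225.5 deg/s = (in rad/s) 3.936. Check: 1 deg/s = 0.017453293 rad/s, so 225.5 deg/s = 225.5 * 0.017453293 = 3.9357175 rad/s. Result: 3.9357175 rad/s ≈ 3.936 rad/s (4 s.f.).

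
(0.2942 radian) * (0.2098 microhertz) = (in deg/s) 3.536e-06. Check: 0.2942 radian = 0.2942 rad. 1 microhertz = 1e-06 Hz, so 0.2098 microhertz = 0.2098 * 1e-06 = 2.098e-07 Hz. Combine: 0.2942 rad * 2.098e-07 Hz = 6.172316e-08 rad/s. 1 deg/s = 0.017453293 rad/s, so 6.172316e-08 rad/s = 6.172316e-08 / 0.017453293 = 3.5364766e-06 deg/s ≈ 3.536e-06 deg/s (4 s.f.).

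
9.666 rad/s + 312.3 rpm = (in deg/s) 9.666 rad/s is already in rad/s. 1 rpm = 0.10471976 rad/s, so 312.3 rpm = 312.3 * 0.10471976 = 32.70398 rad/s. Sum: 9.666 + 32.70398 = 42.36998 rad/s. 1 deg/s = 0.017453293 rad/s, so 42.36998 rad/s = 42.36998 / 0.017453293 = 2427.621 deg/s ≈ 2428 deg/s (4 s.f.). Final answer: 2428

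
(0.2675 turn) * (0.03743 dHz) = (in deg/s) 0.3605. Check: 1 turn = 6.2831853 rad, so 0.2675 turn = 0.2675 * 6.2831853 = 1.6807521 rad. 1 dHz = 0.1 Hz, so 0.03743 dHz = 0.03743 * 0.1 = 0.003743 Hz. Combine: 1.6807521 rad * 0.003743 Hz = 0.006291055 rad/s. 1 deg/s = 0.017453293 rad/s, so 0.006291055 rad/s = 0.006291055 / 0.017453293 = 0.3604509 deg/s ≈ 0.3605 deg/s (4 s.f.).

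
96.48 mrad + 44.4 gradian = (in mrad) 793.9. Check: 1 mrad = 0.001 rad, so 96.48 mrad = 96.48 * 0.001 = 0.09648 rad. 1 gradian = 0.015707963 rad, so 44.4 gradian = 44.4 * 0.015707963 = 0.69743357 rad. Sum: 0.09648 + 0.69743357 = 0.79391357 rad. 1 mrad = 0.001 rad, so 0.79391357 rad = 0.79391357 / 0.001 = 793.91357 mrad ≈ 793.9 mrad (4 s.f.).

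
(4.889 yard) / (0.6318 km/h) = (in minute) 0.4245. Check: 1 yard = 0.9144 m, so 4.889 yard = 4.889 * 0.9144 = 4.4705016 m. 1 km/h = 0.27777778 m/s, so 0.6318 km/h = 0.6318 * 0.27777778 = 0.1755 m/s. Combine: 4.4705016 m / 0.1755 m/s = 25.472944 s. 1 minute = 60 s, so 25.472944 s = 25.472944 / 60 = 0.42454906 minute ≈ 0.4245 minute (4 s.f.).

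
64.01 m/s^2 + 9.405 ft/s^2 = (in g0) 64.01 m/s^2 is already in m/s^2. 1 ft/s^2 = 0.3048 m/s^2, so 9.405 ft/s^2 = 9.405 * 0.3048 = 2.866644 m/s^2. Sum: 64.01 + 2.866644 = 66.876644 m/s^2. 1 g0 = 9.80665 m/s^2, so 66.876644 m/s^2 = 66.876644 / 9.80665 = 6.8195198 g0 ≈ 6.82 g0 (4 s.f.). Final answer: 6.82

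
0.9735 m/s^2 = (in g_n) 0.09927. Check: 1 g_n = 9.80665 m/s^2, so 0.9735 m/s^2 = 0.9735 / 9.80665 = 0.099269373 g_n ≈ 0.09927 g_n (4 s.f.).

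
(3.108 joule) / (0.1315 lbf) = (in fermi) 3.108 joule = 3.108 J. 1 lbf = 4.4482216 N, so 0.1315 lbf = 0.1315 * 4.4482216 = 0.58494114 N. Combine: 3.108 J / 0.58494114 N = 5.3133551 m. 1 fermi = 1e-15 m, so 5.3133551 m = 5.3133551 / 1e-15 = 5.3133551e+15 fermi ≈ 5.313e+15 fermi (4 s.f.). Final answer: 5.313e+15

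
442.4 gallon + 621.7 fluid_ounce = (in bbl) 1 gallon = 0.0037854118 m^3, so 442.4 gallon = 442.4 * 0.0037854118 = 1.6746662 m^3. 1 fluid_ounce = 2.957353e-05 m^3, so 621.7 fluid_ounce = 621.7 * 2.957353e-05 = 0.018385863 m^3. Sum: 1.6746662 + 0.018385863 = 1.693052 m^3. 1 bbl = 0.15898729 m^3, so 1.693052 m^3 = 1.693052 / 0.15898729 = 10.648977 bbl ≈ 10.65 bbl (4 s.f.). Final answer: 10.65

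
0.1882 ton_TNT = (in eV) 1 ton_TNT = 4.184e+09 J, so 0.1882 ton_TNT = 0.1882 * 4.184e+09 = 7.874288e+08 J. 1 eV = 1.6021766e-19 J, so 7.874288e+08 J = 7.874288e+08 / 1.6021766e-19 = 4.914744e+27 eV ≈ 4.915e+27 eV (4 s.f.). Final answer: 4.915e+27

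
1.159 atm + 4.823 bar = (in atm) 1 atm = 101325 Pa, so 1.159 atm = 1.159 * 101325 = 117435.68 Pa. 1 bar = 100000 Pa, so 4.823 bar = 4.823 * 100000 = 482300 Pa. Sum: 117435.68 + 482300 = 599735.68 Pa. 1 atm = 101325 Pa, so 599735.68 Pa = 599735.68 / 101325 = 5.9189309 atm ≈ 5.919 atm (4 s.f.). Final answer: 5.919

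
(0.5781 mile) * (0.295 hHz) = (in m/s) 2.745e+04. Check: 1 mile = 1609.344 m, so 0.5781 mile = 0.5781 * 1609.344 = 930.36177 m. 1 hHz = 100 Hz, so 0.295 hHz = 0.295 * 100 = 29.5 Hz. Combine: 930.36177 m * 29.5 Hz = 27445.672 m/s. Result: 27445.672 m/s ≈ 2.745e+04 m/s (4 s.f.).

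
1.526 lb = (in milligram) 1 lb = 0.45359237 kg, so 1.526 lb = 1.526 * 0.45359237 = 0.69218196 kg. 1 milligram = 1e-06 kg, so 0.69218196 kg = 0.69218196 / 1e-06 = 692181.96 milligram ≈ 6.922e+05 milligram (4 s.f.). Final answer: 6.922e+05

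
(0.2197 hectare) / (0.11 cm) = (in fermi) 1.997e+21. Check: 1 hectare = 10000 m^2, so 0.2197 hectare = 0.2197 * 10000 = 2197 m^2. 1 cm = 0.01 m, so 0.11 cm = 0.11 * 0.01 = 0.0011 m. Combine: 2197 m^2 / 0.0011 m = 1997272.7 m. 1 fermi = 1e-15 m, so 1997272.7 m = 1997272.7 / 1e-15 = 1.9972727e+21 fermi ≈ 1.997e+21 fermi (4 s.f.).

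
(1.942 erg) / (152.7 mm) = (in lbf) 1 erg = 1e-07 J, so 1.942 erg = 1.942 * 1e-07 = 1.942e-07 J. 1 mm = 0.001 m, so 152.7 mm = 152.7 * 0.001 = 0.1527 m. Combine: 1.942e-07 J / 0.1527 m = 1.2717747e-06 N. 1 lbf = 4.4482216 N, so 1.2717747e-06 N = 1.2717747e-06 / 4.4482216 = 2.8590633e-07 lbf ≈ 2.859e-07 lbf (4 s.f.). Final answer: 2.859e-07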